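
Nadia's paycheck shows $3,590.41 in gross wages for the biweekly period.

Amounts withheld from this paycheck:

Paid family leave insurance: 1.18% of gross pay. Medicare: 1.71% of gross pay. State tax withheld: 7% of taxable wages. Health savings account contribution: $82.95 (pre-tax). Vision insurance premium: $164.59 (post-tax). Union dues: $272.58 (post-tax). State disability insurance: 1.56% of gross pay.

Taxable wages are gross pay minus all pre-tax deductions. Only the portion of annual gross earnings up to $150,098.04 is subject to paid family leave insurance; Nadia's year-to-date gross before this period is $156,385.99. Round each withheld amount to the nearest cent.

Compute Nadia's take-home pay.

$2,707.36

Health savings account contribution: $82.95
Taxable wages = $3,590.41 − $82.95 = $3,507.46
State tax withheld: $3,507.46 × 0.07 = $245.52
Medicare: $3,590.41 × 0.0171 = $61.40
State disability insurance: $3,590.41 × 0.0156 = $56.01
Paid family leave insurance: annual cap $150,098.04 already reached (YTD $156,385.99), so $0.00
Union dues: $272.58
Vision insurance premium: $164.59
Total deductions = $82.95 + $245.52 + $61.40 + $56.01 + $0.00 + $272.58 + $164.59 = $883.05
Net pay = $3,590.41 − $883.05 = $2,707.36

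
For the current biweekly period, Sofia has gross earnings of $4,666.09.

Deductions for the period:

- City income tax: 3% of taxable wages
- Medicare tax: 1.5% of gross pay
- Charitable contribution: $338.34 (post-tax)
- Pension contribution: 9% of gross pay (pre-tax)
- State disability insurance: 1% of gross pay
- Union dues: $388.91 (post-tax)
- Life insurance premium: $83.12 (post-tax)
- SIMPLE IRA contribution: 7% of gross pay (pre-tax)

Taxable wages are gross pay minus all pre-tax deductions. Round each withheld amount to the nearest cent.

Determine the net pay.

$2,874.90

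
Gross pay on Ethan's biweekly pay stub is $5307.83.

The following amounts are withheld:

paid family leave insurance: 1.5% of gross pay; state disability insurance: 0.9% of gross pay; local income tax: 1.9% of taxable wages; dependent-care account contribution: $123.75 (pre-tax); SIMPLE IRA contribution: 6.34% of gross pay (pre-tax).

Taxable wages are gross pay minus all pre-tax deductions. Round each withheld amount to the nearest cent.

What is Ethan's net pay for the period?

Dependent-care account contribution: $123.75
SIMPLE IRA contribution: $5307.83 × 0.0634 = $336.52
Pre-tax total = $123.75 + $336.52 = $460.27
Taxable wages = $5307.83 − $460.27 = $4847.56
Local income tax: $4847.56 × 0.019 = $92.10
Paid family leave insurance: $5307.83 × 0.015 = $79.62
State disability insurance: $5307.83 × 0.009 = $47.77
Total deductions = $123.75 + $336.52 + $92.10 + $79.62 + $47.77 = $679.76
Net pay = $5307.83 − $679.76 = $4628.07

$4628.07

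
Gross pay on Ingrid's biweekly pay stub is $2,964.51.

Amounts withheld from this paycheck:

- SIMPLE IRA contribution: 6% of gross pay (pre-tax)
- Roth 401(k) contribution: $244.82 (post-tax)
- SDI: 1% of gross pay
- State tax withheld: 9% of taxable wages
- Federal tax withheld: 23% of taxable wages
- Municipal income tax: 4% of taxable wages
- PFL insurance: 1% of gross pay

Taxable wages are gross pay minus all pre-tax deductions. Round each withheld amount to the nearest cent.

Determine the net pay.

$1,479.32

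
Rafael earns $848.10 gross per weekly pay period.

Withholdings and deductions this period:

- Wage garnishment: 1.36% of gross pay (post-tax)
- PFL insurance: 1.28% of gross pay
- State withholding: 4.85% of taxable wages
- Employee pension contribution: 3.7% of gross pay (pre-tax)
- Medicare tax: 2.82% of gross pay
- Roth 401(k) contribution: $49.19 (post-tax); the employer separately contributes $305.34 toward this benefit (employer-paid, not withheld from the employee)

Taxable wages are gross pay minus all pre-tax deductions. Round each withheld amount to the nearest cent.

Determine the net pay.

$681.61

Employee pension contribution: $848.10 × 0.037 = $31.38
Taxable wages = $848.10 − $31.38 = $816.72
State withholding: $816.72 × 0.0485 = $39.61
PFL insurance: $848.10 × 0.0128 = $10.86
Medicare tax: $848.10 × 0.0282 = $23.92
Roth 401(k) contribution: $49.19
Wage garnishment: $848.10 × 0.0136 = $11.53
(Employer's $305.34 toward Roth 401(k) contribution is not withheld from the employee.)
Total deductions = $31.38 + $39.61 + $10.86 + $23.92 + $49.19 + $11.53 = $166.49
Net pay = $848.10 − $166.49 = $681.61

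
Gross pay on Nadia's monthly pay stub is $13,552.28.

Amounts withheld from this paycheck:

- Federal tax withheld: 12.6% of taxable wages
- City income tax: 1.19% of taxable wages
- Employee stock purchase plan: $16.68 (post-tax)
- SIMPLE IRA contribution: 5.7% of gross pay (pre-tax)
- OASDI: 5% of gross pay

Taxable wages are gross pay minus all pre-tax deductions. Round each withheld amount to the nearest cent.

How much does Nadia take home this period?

$10,323.18

SIMPLE IRA contribution: $13,552.28 × 0.057 = $772.48
Taxable wages = $13,552.28 − $772.48 = $12,779.80
City income tax: $12,779.80 × 0.0119 = $152.08
Federal tax withheld: $12,779.80 × 0.126 = $1,610.25
OASDI: $13,552.28 × 0.05 = $677.61
Employee stock purchase plan: $16.68
Total deductions = $772.48 + $152.08 + $1,610.25 + $677.61 + $16.68 = $3,229.10
Net pay = $13,552.28 − $3,229.10 = $10,323.18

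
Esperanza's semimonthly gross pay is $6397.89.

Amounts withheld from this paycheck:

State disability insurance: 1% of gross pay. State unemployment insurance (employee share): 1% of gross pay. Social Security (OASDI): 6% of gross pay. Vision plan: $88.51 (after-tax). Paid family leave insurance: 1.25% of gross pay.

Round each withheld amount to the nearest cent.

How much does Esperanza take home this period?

$5717.58

Paid family leave insurance: $6397.89 × 0.0125 = $79.97
Social Security (OASDI): $6397.89 × 0.06 = $383.87
State disability insurance: $6397.89 × 0.01 = $63.98
State unemployment insurance (employee share): $6397.89 × 0.01 = $63.98
Vision plan: $88.51
Total deductions = $79.97 + $383.87 + $63.98 + $63.98 + $88.51 = $680.31
Net pay = $6397.89 − $680.31 = $5717.58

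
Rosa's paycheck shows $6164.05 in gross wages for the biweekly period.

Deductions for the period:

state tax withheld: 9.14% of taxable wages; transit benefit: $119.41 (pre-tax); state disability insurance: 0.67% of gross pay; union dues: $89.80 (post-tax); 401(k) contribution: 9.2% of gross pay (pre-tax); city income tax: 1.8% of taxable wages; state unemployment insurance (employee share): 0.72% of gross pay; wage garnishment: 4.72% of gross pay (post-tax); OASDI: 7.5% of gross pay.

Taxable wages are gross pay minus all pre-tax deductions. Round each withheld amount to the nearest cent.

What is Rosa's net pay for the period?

$3949.58

Transit benefit: $119.41
401(k) contribution: $6164.05 × 0.092 = $567.09
Pre-tax total = $119.41 + $567.09 = $686.50
Taxable wages = $6164.05 − $686.50 = $5477.55
City income tax: $5477.55 × 0.018 = $98.60
State tax withheld: $5477.55 × 0.0914 = $500.65
State disability insurance: $6164.05 × 0.0067 = $41.30
OASDI: $6164.05 × 0.075 = $462.30
State unemployment insurance (employee share): $6164.05 × 0.0072 = $44.38
Union dues: $89.80
Wage garnishment: $6164.05 × 0.0472 = $290.94
Total deductions = $119.41 + $567.09 + $98.60 + $500.65 + $41.30 + $462.30 + $44.38 + $89.80 + $290.94 = $2214.47
Net pay = $6164.05 − $2214.47 = $3949.58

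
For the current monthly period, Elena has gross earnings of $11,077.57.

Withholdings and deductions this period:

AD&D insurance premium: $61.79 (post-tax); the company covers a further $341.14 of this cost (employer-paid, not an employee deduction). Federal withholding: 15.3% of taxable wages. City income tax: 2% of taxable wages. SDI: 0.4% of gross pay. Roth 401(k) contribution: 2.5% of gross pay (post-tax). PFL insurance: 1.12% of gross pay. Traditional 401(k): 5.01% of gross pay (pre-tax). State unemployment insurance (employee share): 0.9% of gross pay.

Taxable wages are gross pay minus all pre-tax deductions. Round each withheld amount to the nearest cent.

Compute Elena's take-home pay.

$8,095.37

Traditional 401(k): $11,077.57 × 0.0501 = $554.99
Taxable wages = $11,077.57 − $554.99 = $10,522.58
City income tax: $10,522.58 × 0.02 = $210.45
Federal withholding: $10,522.58 × 0.153 = $1,609.95
PFL insurance: $11,077.57 × 0.0112 = $124.07
SDI: $11,077.57 × 0.004 = $44.31
State unemployment insurance (employee share): $11,077.57 × 0.009 = $99.70
Roth 401(k) contribution: $11,077.57 × 0.025 = $276.94
AD&D insurance premium: $61.79
(Employer's $341.14 toward AD&D insurance premium is not withheld from the employee.)
Total deductions = $554.99 + $210.45 + $1,609.95 + $124.07 + $44.31 + $99.70 + $276.94 + $61.79 = $2,982.20
Net pay = $11,077.57 − $2,982.20 = $8,095.37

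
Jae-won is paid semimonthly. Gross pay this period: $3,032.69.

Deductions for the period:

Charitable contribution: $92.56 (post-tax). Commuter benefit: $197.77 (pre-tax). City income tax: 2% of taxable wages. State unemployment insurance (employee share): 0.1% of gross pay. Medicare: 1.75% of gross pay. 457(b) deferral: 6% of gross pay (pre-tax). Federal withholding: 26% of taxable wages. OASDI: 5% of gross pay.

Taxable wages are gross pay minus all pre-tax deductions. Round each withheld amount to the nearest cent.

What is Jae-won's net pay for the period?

457(b) deferral: $3,032.69 × 0.06 = $181.96
Commuter benefit: $197.77
Pre-tax total = $181.96 + $197.77 = $379.73
Taxable wages = $3,032.69 − $379.73 = $2,652.96
City income tax: $2,652.96 × 0.02 = $53.06
Federal withholding: $2,652.96 × 0.26 = $689.77
Medicare: $3,032.69 × 0.0175 = $53.07
OASDI: $3,032.69 × 0.05 = $151.63
State unemployment insurance (employee share): $3,032.69 × 0.001 = $3.03
Charitable contribution: $92.56
Total deductions = $181.96 + $197.77 + $53.06 + $689.77 + $53.07 + $151.63 + $3.03 + $92.56 = $1,422.85
Net pay = $3,032.69 − $1,422.85 = $1,609.84

$1,609.84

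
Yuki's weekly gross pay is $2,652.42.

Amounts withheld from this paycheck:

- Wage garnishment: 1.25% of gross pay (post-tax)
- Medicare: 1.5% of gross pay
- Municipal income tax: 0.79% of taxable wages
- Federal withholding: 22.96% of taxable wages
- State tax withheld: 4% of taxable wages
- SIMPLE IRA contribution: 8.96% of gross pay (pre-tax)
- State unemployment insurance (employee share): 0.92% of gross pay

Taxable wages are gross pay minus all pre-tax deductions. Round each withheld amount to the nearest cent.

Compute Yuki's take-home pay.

$1,647.31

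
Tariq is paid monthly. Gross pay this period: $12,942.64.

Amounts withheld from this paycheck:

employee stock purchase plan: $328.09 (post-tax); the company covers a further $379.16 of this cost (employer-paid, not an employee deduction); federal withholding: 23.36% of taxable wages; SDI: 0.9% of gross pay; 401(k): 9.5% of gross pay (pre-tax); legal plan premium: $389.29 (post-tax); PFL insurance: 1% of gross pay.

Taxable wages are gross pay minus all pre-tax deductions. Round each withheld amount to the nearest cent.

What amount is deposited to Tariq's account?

$8,013.62

401(k): $12,942.64 × 0.095 = $1,229.55
Taxable wages = $12,942.64 − $1,229.55 = $11,713.09
Federal withholding: $11,713.09 × 0.2336 = $2,736.18
SDI: $12,942.64 × 0.009 = $116.48
PFL insurance: $12,942.64 × 0.01 = $129.43
Legal plan premium: $389.29
Employee stock purchase plan: $328.09
(Employer's $379.16 toward employee stock purchase plan is not withheld from the employee.)
Total deductions = $1,229.55 + $2,736.18 + $116.48 + $129.43 + $389.29 + $328.09 = $4,929.02
Net pay = $12,942.64 − $4,929.02 = $8,013.62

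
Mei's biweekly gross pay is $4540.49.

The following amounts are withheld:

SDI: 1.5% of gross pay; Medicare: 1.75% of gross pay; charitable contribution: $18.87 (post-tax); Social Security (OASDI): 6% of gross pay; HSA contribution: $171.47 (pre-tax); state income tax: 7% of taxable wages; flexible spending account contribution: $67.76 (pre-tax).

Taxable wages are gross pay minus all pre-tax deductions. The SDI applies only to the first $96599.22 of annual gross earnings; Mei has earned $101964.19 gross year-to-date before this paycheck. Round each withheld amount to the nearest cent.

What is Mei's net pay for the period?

$3629.41

HSA contribution: $171.47
Flexible spending account contribution: $67.76
Pre-tax total = $171.47 + $67.76 = $239.23
Taxable wages = $4540.49 − $239.23 = $4301.26
State income tax: $4301.26 × 0.07 = $301.09
Medicare: $4540.49 × 0.0175 = $79.46
SDI: annual cap $96599.22 already reached (YTD $101964.19), so $0.00
Social Security (OASDI): $4540.49 × 0.06 = $272.43
Charitable contribution: $18.87
Total deductions = $171.47 + $67.76 + $301.09 + $79.46 + $0.00 + $272.43 + $18.87 = $911.08
Net pay = $4540.49 − $911.08 = $3629.41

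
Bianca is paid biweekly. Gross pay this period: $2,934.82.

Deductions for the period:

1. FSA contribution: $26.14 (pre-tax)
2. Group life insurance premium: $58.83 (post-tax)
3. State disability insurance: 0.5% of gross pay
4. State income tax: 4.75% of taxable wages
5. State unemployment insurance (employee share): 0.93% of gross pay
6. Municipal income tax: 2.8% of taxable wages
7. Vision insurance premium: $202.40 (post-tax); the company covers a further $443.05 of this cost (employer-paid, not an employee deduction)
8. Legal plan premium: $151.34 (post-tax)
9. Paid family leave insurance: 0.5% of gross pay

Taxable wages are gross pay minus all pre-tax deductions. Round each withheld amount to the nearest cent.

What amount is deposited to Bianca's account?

$2,219.88

FSA contribution: $26.14
Taxable wages = $2,934.82 − $26.14 = $2,908.68
Municipal income tax: $2,908.68 × 0.028 = $81.44
State income tax: $2,908.68 × 0.0475 = $138.16
State disability insurance: $2,934.82 × 0.005 = $14.67
Paid family leave insurance: $2,934.82 × 0.005 = $14.67
State unemployment insurance (employee share): $2,934.82 × 0.0093 = $27.29
Group life insurance premium: $58.83
Legal plan premium: $151.34
Vision insurance premium: $202.40
(Employer's $443.05 toward vision insurance premium is not withheld from the employee.)
Total deductions = $26.14 + $81.44 + $138.16 + $14.67 + $14.67 + $27.29 + $58.83 + $151.34 + $202.40 = $714.94
Net pay = $2,934.82 − $714.94 = $2,219.88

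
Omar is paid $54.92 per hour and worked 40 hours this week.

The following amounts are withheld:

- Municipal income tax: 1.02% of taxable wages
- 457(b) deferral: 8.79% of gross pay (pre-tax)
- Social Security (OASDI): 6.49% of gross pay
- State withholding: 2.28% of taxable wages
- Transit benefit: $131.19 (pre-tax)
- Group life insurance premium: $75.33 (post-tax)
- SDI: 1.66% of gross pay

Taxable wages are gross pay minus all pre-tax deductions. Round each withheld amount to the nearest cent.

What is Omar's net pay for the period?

$1,556.35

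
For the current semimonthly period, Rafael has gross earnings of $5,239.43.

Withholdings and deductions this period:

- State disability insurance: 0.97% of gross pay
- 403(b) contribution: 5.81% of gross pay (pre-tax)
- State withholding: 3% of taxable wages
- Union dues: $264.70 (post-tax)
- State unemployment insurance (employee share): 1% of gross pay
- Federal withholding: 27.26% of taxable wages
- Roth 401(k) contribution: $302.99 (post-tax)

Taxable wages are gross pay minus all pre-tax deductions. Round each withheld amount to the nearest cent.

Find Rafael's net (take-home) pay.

$2,770.78

403(b) contribution: $5,239.43 × 0.0581 = $304.41
Taxable wages = $5,239.43 − $304.41 = $4,935.02
Federal withholding: $4,935.02 × 0.2726 = $1,345.29
State withholding: $4,935.02 × 0.03 = $148.05
State unemployment insurance (employee share): $5,239.43 × 0.01 = $52.39
State disability insurance: $5,239.43 × 0.0097 = $50.82
Union dues: $264.70
Roth 401(k) contribution: $302.99
Total deductions = $304.41 + $1,345.29 + $148.05 + $52.39 + $50.82 + $264.70 + $302.99 = $2,468.65
Net pay = $5,239.43 − $2,468.65 = $2,770.78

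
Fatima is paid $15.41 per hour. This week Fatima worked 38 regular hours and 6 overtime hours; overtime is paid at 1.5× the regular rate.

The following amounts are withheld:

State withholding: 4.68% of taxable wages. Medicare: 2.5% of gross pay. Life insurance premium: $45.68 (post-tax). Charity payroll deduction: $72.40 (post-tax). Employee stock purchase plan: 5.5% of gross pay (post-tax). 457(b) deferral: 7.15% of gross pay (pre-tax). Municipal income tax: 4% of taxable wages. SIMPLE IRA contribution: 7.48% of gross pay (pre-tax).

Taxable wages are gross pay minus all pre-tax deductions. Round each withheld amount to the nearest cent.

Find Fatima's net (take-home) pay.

Regular pay: 38 × $15.41 = $585.58
Overtime pay: 6 × $15.41 × 1.5 = $138.69
Gross pay = $585.58 + $138.69 = $724.27
457(b) deferral: $724.27 × 0.0715 = $51.79
SIMPLE IRA contribution: $724.27 × 0.0748 = $54.18
Pre-tax total = $51.79 + $54.18 = $105.97
Taxable wages = $724.27 − $105.97 = $618.30
Municipal income tax: $618.30 × 0.04 = $24.73
State withholding: $618.30 × 0.0468 = $28.94
Medicare: $724.27 × 0.025 = $18.11
Charity payroll deduction: $72.40
Employee stock purchase plan: $724.27 × 0.055 = $39.83
Life insurance premium: $45.68
Total deductions = $51.79 + $54.18 + $24.73 + $28.94 + $18.11 + $72.40 + $39.83 + $45.68 = $335.66
Net pay = $724.27 − $335.66 = $388.61

$388.61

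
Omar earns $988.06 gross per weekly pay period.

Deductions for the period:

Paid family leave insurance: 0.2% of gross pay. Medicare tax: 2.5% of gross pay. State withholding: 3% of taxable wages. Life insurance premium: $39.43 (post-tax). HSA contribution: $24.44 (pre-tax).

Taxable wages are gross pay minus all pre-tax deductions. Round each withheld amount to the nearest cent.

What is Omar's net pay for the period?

$868.60

HSA contribution: $24.44
Taxable wages = $988.06 − $24.44 = $963.62
State withholding: $963.62 × 0.03 = $28.91
Paid family leave insurance: $988.06 × 0.002 = $1.98
Medicare tax: $988.06 × 0.025 = $24.70
Life insurance premium: $39.43
Total deductions = $24.44 + $28.91 + $1.98 + $24.70 + $39.43 = $119.46
Net pay = $988.06 − $119.46 = $868.60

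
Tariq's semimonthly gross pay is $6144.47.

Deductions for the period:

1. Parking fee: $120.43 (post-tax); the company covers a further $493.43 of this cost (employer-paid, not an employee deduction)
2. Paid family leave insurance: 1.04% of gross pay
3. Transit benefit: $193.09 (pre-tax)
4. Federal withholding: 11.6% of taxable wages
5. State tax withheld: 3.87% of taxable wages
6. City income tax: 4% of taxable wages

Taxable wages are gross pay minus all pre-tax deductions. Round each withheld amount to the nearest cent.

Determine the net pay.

Transit benefit: $193.09
Taxable wages = $6144.47 − $193.09 = $5951.38
State tax withheld: $5951.38 × 0.0387 = $230.32
City income tax: $5951.38 × 0.04 = $238.06
Federal withholding: $5951.38 × 0.116 = $690.36
Paid family leave insurance: $6144.47 × 0.0104 = $63.90
Parking fee: $120.43
(Employer's $493.43 toward parking fee is not withheld from the employee.)
Total deductions = $193.09 + $230.32 + $238.06 + $690.36 + $63.90 + $120.43 = $1536.16
Net pay = $6144.47 − $1536.16 = $4608.31

$4608.31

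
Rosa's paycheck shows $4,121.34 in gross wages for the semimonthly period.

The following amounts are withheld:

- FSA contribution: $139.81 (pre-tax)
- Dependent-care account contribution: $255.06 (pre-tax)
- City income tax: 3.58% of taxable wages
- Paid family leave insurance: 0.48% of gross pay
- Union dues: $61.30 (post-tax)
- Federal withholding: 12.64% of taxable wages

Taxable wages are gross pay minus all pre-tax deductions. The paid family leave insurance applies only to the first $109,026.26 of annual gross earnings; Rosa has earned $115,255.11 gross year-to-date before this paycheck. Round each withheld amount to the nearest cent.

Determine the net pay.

$3,060.73

FSA contribution: $139.81
Dependent-care account contribution: $255.06
Pre-tax total = $139.81 + $255.06 = $394.87
Taxable wages = $4,121.34 − $394.87 = $3,726.47
City income tax: $3,726.47 × 0.0358 = $133.41
Federal withholding: $3,726.47 × 0.1264 = $471.03
Paid family leave insurance: annual cap $109,026.26 already reached (YTD $115,255.11), so $0.00
Union dues: $61.30
Total deductions = $139.81 + $255.06 + $133.41 + $471.03 + $0.00 + $61.30 = $1,060.61
Net pay = $4,121.34 − $1,060.61 = $3,060.73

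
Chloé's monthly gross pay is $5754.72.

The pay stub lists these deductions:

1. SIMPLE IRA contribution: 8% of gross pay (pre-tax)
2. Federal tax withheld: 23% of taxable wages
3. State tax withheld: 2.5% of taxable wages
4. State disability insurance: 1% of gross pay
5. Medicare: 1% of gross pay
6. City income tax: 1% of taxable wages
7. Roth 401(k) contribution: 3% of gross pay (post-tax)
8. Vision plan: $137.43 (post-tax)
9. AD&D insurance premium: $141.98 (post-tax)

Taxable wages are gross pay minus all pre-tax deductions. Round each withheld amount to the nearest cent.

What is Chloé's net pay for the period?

SIMPLE IRA contribution: $5754.72 × 0.08 = $460.38
Taxable wages = $5754.72 − $460.38 = $5294.34
Federal tax withheld: $5294.34 × 0.23 = $1217.70
City income tax: $5294.34 × 0.01 = $52.94
State tax withheld: $5294.34 × 0.025 = $132.36
Medicare: $5754.72 × 0.01 = $57.55
State disability insurance: $5754.72 × 0.01 = $57.55
Roth 401(k) contribution: $5754.72 × 0.03 = $172.64
AD&D insurance premium: $141.98
Vision plan: $137.43
Total deductions = $460.38 + $1217.70 + $52.94 + $132.36 + $57.55 + $57.55 + $172.64 + $141.98 + $137.43 = $2430.53
Net pay = $5754.72 − $2430.53 = $3324.19

$3324.19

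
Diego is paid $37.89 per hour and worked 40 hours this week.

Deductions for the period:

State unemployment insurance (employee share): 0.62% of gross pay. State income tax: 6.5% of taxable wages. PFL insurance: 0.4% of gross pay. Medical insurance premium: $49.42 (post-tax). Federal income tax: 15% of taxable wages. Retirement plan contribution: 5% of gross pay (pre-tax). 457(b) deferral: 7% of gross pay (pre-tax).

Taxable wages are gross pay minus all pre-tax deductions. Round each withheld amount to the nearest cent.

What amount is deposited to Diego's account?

Gross pay: 40 × $37.89 = $1515.60
457(b) deferral: $1515.60 × 0.07 = $106.09
Retirement plan contribution: $1515.60 × 0.05 = $75.78
Pre-tax total = $106.09 + $75.78 = $181.87
Taxable wages = $1515.60 − $181.87 = $1333.73
Federal income tax: $1333.73 × 0.15 = $200.06
State income tax: $1333.73 × 0.065 = $86.69
PFL insurance: $1515.60 × 0.004 = $6.06
State unemployment insurance (employee share): $1515.60 × 0.0062 = $9.40
Medical insurance premium: $49.42
Total deductions = $106.09 + $75.78 + $200.06 + $86.69 + $6.06 + $9.40 + $49.42 = $533.50
Net pay = $1515.60 − $533.50 = $982.10

$982.10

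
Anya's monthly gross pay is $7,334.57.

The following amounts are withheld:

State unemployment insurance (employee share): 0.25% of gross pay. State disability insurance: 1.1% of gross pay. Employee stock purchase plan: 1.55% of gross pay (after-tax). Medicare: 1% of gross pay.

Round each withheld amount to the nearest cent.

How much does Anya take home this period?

$7,048.51

Medicare: $7,334.57 × 0.01 = $73.35
State unemployment insurance (employee share): $7,334.57 × 0.0025 = $18.34
State disability insurance: $7,334.57 × 0.011 = $80.68
Employee stock purchase plan: $7,334.57 × 0.0155 = $113.69
Total deductions = $73.35 + $18.34 + $80.68 + $113.69 = $286.06
Net pay = $7,334.57 − $286.06 = $7,048.51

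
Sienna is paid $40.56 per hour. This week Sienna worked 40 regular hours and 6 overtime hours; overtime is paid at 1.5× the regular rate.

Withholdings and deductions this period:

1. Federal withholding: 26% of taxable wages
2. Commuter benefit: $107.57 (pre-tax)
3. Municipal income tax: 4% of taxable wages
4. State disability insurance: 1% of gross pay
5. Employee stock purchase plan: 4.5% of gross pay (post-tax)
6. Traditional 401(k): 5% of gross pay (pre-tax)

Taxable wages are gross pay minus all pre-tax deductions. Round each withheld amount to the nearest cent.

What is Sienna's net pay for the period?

Regular pay: 40 × $40.56 = $1622.40
Overtime pay: 6 × $40.56 × 1.5 = $365.04
Gross pay = $1622.40 + $365.04 = $1987.44
Traditional 401(k): $1987.44 × 0.05 = $99.37
Commuter benefit: $107.57
Pre-tax total = $99.37 + $107.57 = $206.94
Taxable wages = $1987.44 − $206.94 = $1780.50
Federal withholding: $1780.50 × 0.26 = $462.93
Municipal income tax: $1780.50 × 0.04 = $71.22
State disability insurance: $1987.44 × 0.01 = $19.87
Employee stock purchase plan: $1987.44 × 0.045 = $89.43
Total deductions = $99.37 + $107.57 + $462.93 + $71.22 + $19.87 + $89.43 = $850.39
Net pay = $1987.44 − $850.39 = $1137.05

$1137.05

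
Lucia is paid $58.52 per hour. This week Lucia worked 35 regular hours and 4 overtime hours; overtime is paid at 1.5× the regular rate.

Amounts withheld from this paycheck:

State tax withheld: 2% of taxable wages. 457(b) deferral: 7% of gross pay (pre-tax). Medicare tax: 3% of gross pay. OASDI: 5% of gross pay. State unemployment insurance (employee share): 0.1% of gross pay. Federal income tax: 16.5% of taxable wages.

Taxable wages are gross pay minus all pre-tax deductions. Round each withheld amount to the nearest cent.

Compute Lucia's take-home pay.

$1,624.21

Regular pay: 35 × $58.52 = $2,048.20
Overtime pay: 4 × $58.52 × 1.5 = $351.12
Gross pay = $2,048.20 + $351.12 = $2,399.32
457(b) deferral: $2,399.32 × 0.07 = $167.95
Taxable wages = $2,399.32 − $167.95 = $2,231.37
Federal income tax: $2,231.37 × 0.165 = $368.18
State tax withheld: $2,231.37 × 0.02 = $44.63
Medicare tax: $2,399.32 × 0.03 = $71.98
State unemployment insurance (employee share): $2,399.32 × 0.001 = $2.40
OASDI: $2,399.32 × 0.05 = $119.97
Total deductions = $167.95 + $368.18 + $44.63 + $71.98 + $2.40 + $119.97 = $775.11
Net pay = $2,399.32 − $775.11 = $1,624.21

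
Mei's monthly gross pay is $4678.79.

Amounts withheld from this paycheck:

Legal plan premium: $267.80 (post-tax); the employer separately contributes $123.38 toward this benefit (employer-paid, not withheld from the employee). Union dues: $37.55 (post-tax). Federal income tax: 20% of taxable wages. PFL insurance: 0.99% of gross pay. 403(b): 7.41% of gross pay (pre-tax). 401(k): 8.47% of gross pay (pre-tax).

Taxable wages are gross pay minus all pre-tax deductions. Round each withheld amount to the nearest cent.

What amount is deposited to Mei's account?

401(k): $4678.79 × 0.0847 = $396.29
403(b): $4678.79 × 0.0741 = $346.70
Pre-tax total = $396.29 + $346.70 = $742.99
Taxable wages = $4678.79 − $742.99 = $3935.80
Federal income tax: $3935.80 × 0.2 = $787.16
PFL insurance: $4678.79 × 0.0099 = $46.32
Union dues: $37.55
Legal plan premium: $267.80
(Employer's $123.38 toward legal plan premium is not withheld from the employee.)
Total deductions = $396.29 + $346.70 + $787.16 + $46.32 + $37.55 + $267.80 = $1881.82
Net pay = $4678.79 − $1881.82 = $2796.97

$2796.97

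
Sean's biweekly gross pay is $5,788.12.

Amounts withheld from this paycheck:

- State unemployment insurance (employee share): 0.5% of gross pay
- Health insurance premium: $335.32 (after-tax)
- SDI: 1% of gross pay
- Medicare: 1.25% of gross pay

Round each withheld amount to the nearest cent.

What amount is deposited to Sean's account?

$5,293.63

SDI: $5,788.12 × 0.01 = $57.88
State unemployment insurance (employee share): $5,788.12 × 0.005 = $28.94
Medicare: $5,788.12 × 0.0125 = $72.35
Health insurance premium: $335.32
Total deductions = $57.88 + $28.94 + $72.35 + $335.32 = $494.49
Net pay = $5,788.12 − $494.49 = $5,293.63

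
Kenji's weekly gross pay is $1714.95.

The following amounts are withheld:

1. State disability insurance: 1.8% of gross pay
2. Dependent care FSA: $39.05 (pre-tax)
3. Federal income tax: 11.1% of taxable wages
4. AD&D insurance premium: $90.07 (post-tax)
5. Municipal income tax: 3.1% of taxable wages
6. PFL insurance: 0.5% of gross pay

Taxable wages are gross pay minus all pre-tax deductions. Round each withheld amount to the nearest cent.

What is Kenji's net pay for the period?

$1308.42

Dependent care FSA: $39.05
Taxable wages = $1714.95 − $39.05 = $1675.90
Federal income tax: $1675.90 × 0.111 = $186.02
Municipal income tax: $1675.90 × 0.031 = $51.95
State disability insurance: $1714.95 × 0.018 = $30.87
PFL insurance: $1714.95 × 0.005 = $8.57
AD&D insurance premium: $90.07
Total deductions = $39.05 + $186.02 + $51.95 + $30.87 + $8.57 + $90.07 = $406.53
Net pay = $1714.95 − $406.53 = $1308.42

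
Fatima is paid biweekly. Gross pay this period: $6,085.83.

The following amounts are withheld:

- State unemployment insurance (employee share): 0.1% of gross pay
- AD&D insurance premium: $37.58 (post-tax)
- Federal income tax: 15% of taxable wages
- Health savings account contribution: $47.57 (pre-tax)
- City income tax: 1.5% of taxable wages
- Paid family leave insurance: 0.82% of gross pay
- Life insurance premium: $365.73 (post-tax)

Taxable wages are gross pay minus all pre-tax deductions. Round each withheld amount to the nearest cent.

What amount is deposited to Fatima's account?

$4,582.65

Health savings account contribution: $47.57
Taxable wages = $6,085.83 − $47.57 = $6,038.26
Federal income tax: $6,038.26 × 0.15 = $905.74
City income tax: $6,038.26 × 0.015 = $90.57
Paid family leave insurance: $6,085.83 × 0.0082 = $49.90
State unemployment insurance (employee share): $6,085.83 × 0.001 = $6.09
Life insurance premium: $365.73
AD&D insurance premium: $37.58
Total deductions = $47.57 + $905.74 + $90.57 + $49.90 + $6.09 + $365.73 + $37.58 = $1,503.18
Net pay = $6,085.83 − $1,503.18 = $4,582.65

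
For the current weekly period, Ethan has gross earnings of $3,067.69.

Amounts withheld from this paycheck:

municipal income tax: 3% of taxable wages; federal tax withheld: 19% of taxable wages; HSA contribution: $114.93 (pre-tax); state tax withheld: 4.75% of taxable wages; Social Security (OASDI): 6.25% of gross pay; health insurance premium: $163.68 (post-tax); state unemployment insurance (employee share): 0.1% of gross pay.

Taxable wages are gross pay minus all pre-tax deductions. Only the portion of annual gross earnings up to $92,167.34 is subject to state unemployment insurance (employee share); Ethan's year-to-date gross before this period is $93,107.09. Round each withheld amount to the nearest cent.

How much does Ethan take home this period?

$1,807.49

HSA contribution: $114.93
Taxable wages = $3,067.69 − $114.93 = $2,952.76
State tax withheld: $2,952.76 × 0.0475 = $140.26
Federal tax withheld: $2,952.76 × 0.19 = $561.02
Municipal income tax: $2,952.76 × 0.03 = $88.58
Social Security (OASDI): $3,067.69 × 0.0625 = $191.73
State unemployment insurance (employee share): annual cap $92,167.34 already reached (YTD $93,107.09), so $0.00
Health insurance premium: $163.68
Total deductions = $114.93 + $140.26 + $561.02 + $88.58 + $191.73 + $0.00 + $163.68 = $1,260.20
Net pay = $3,067.69 − $1,260.20 = $1,807.49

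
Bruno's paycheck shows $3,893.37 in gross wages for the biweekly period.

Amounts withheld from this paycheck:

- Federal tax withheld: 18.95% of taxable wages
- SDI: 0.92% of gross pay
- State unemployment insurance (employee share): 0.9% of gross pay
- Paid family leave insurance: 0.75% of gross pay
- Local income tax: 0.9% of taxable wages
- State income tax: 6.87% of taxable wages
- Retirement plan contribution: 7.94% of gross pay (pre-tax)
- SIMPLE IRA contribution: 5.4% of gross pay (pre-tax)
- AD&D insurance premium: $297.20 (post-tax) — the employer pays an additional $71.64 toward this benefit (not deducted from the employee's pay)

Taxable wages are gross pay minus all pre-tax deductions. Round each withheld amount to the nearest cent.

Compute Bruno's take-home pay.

SIMPLE IRA contribution: $3,893.37 × 0.054 = $210.24
Retirement plan contribution: $3,893.37 × 0.0794 = $309.13
Pre-tax total = $210.24 + $309.13 = $519.37
Taxable wages = $3,893.37 − $519.37 = $3,374.00
State income tax: $3,374.00 × 0.0687 = $231.79
Local income tax: $3,374.00 × 0.009 = $30.37
Federal tax withheld: $3,374.00 × 0.1895 = $639.37
Paid family leave insurance: $3,893.37 × 0.0075 = $29.20
State unemployment insurance (employee share): $3,893.37 × 0.009 = $35.04
SDI: $3,893.37 × 0.0092 = $35.82
AD&D insurance premium: $297.20
(Employer's $71.64 toward AD&D insurance premium is not withheld from the employee.)
Total deductions = $210.24 + $309.13 + $231.79 + $30.37 + $639.37 + $29.20 + $35.04 + $35.82 + $297.20 = $1,818.16
Net pay = $3,893.37 − $1,818.16 = $2,075.21

$2,075.21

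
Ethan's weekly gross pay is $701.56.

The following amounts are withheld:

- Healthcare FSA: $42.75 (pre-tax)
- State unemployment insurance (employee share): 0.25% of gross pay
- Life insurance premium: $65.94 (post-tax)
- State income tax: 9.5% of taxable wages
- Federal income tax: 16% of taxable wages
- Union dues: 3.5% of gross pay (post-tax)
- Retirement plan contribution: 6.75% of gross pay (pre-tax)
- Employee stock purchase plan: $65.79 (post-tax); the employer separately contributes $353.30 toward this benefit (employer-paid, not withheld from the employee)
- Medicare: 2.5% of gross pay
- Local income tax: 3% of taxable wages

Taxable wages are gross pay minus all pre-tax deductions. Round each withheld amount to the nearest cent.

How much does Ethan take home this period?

Healthcare FSA: $42.75
Retirement plan contribution: $701.56 × 0.0675 = $47.36
Pre-tax total = $42.75 + $47.36 = $90.11
Taxable wages = $701.56 − $90.11 = $611.45
State income tax: $611.45 × 0.095 = $58.09
Federal income tax: $611.45 × 0.16 = $97.83
Local income tax: $611.45 × 0.03 = $18.34
State unemployment insurance (employee share): $701.56 × 0.0025 = $1.75
Medicare: $701.56 × 0.025 = $17.54
Employee stock purchase plan: $65.79
Life insurance premium: $65.94
Union dues: $701.56 × 0.035 = $24.55
(Employer's $353.30 toward employee stock purchase plan is not withheld from the employee.)
Total deductions = $42.75 + $47.36 + $58.09 + $97.83 + $18.34 + $1.75 + $17.54 + $65.79 + $65.94 + $24.55 = $439.94
Net pay = $701.56 − $439.94 = $261.62

$261.62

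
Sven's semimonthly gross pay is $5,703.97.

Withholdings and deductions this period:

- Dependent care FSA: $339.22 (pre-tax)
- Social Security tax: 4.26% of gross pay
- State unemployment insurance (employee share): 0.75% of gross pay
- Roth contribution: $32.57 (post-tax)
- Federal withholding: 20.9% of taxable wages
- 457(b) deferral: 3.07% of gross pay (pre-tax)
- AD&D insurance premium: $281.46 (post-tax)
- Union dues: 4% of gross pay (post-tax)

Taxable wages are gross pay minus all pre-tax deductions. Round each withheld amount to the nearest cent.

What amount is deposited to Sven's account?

$3,277.05

Dependent care FSA: $339.22
457(b) deferral: $5,703.97 × 0.0307 = $175.11
Pre-tax total = $339.22 + $175.11 = $514.33
Taxable wages = $5,703.97 − $514.33 = $5,189.64
Federal withholding: $5,189.64 × 0.209 = $1,084.63
Social Security tax: $5,703.97 × 0.0426 = $242.99
State unemployment insurance (employee share): $5,703.97 × 0.0075 = $42.78
Roth contribution: $32.57
AD&D insurance premium: $281.46
Union dues: $5,703.97 × 0.04 = $228.16
Total deductions = $339.22 + $175.11 + $1,084.63 + $242.99 + $42.78 + $32.57 + $281.46 + $228.16 = $2,426.92
Net pay = $5,703.97 − $2,426.92 = $3,277.05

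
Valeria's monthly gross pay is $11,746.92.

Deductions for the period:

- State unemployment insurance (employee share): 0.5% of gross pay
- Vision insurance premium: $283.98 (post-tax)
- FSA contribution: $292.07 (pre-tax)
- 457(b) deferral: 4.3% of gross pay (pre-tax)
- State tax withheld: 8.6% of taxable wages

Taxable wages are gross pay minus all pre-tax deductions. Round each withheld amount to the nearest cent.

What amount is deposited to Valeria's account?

FSA contribution: $292.07
457(b) deferral: $11,746.92 × 0.043 = $505.12
Pre-tax total = $292.07 + $505.12 = $797.19
Taxable wages = $11,746.92 − $797.19 = $10,949.73
State tax withheld: $10,949.73 × 0.086 = $941.68
State unemployment insurance (employee share): $11,746.92 × 0.005 = $58.73
Vision insurance premium: $283.98
Total deductions = $292.07 + $505.12 + $941.68 + $58.73 + $283.98 = $2,081.58
Net pay = $11,746.92 − $2,081.58 = $9,665.34

$9,665.34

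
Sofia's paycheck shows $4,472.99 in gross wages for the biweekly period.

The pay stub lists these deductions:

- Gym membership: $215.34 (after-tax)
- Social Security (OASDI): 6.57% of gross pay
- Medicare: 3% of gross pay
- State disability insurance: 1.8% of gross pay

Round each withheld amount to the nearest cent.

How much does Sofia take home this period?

Medicare: $4,472.99 × 0.03 = $134.19
Social Security (OASDI): $4,472.99 × 0.0657 = $293.88
State disability insurance: $4,472.99 × 0.018 = $80.51
Gym membership: $215.34
Total deductions = $134.19 + $293.88 + $80.51 + $215.34 = $723.92
Net pay = $4,472.99 − $723.92 = $3,749.07

$3,749.07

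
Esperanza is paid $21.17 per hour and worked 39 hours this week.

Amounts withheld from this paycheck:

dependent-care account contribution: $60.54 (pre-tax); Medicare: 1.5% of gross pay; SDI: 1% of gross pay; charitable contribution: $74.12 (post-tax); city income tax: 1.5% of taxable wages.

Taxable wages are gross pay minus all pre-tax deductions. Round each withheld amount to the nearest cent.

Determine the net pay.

$658.85

Gross pay: 39 × $21.17 = $825.63
Dependent-care account contribution: $60.54
Taxable wages = $825.63 − $60.54 = $765.09
City income tax: $765.09 × 0.015 = $11.48
SDI: $825.63 × 0.01 = $8.26
Medicare: $825.63 × 0.015 = $12.38
Charitable contribution: $74.12
Total deductions = $60.54 + $11.48 + $8.26 + $12.38 + $74.12 = $166.78
Net pay = $825.63 − $166.78 = $658.85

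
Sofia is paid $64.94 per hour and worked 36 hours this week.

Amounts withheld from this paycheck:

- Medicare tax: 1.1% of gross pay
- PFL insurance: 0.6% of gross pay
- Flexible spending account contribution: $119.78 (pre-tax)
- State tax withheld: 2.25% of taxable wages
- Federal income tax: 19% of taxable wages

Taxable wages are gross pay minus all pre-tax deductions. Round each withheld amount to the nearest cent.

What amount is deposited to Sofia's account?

$1,706.97

Gross pay: 36 × $64.94 = $2,337.84
Flexible spending account contribution: $119.78
Taxable wages = $2,337.84 − $119.78 = $2,218.06
State tax withheld: $2,218.06 × 0.0225 = $49.91
Federal income tax: $2,218.06 × 0.19 = $421.43
PFL insurance: $2,337.84 × 0.006 = $14.03
Medicare tax: $2,337.84 × 0.011 = $25.72
Total deductions = $119.78 + $49.91 + $421.43 + $14.03 + $25.72 = $630.87
Net pay = $2,337.84 − $630.87 = $1,706.97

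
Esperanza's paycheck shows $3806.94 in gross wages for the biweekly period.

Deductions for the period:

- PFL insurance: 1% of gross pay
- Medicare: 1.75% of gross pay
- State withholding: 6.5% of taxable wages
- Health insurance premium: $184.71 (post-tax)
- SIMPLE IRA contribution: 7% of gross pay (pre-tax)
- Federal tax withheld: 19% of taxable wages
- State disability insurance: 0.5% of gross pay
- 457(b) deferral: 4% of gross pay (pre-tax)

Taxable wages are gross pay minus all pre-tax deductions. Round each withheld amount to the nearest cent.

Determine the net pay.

SIMPLE IRA contribution: $3806.94 × 0.07 = $266.49
457(b) deferral: $3806.94 × 0.04 = $152.28
Pre-tax total = $266.49 + $152.28 = $418.77
Taxable wages = $3806.94 − $418.77 = $3388.17
State withholding: $3388.17 × 0.065 = $220.23
Federal tax withheld: $3388.17 × 0.19 = $643.75
Medicare: $3806.94 × 0.0175 = $66.62
State disability insurance: $3806.94 × 0.005 = $19.03
PFL insurance: $3806.94 × 0.01 = $38.07
Health insurance premium: $184.71
Total deductions = $266.49 + $152.28 + $220.23 + $643.75 + $66.62 + $19.03 + $38.07 + $184.71 = $1591.18
Net pay = $3806.94 − $1591.18 = $2215.76

$2215.76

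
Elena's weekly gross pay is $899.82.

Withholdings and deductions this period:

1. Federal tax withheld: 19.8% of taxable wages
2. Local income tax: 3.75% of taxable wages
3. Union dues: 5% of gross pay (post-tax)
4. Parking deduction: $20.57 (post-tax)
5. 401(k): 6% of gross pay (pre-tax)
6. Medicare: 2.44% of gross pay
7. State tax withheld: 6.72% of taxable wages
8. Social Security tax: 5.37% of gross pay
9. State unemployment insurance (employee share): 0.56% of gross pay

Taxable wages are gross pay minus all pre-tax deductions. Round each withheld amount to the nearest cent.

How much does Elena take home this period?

401(k): $899.82 × 0.06 = $53.99
Taxable wages = $899.82 − $53.99 = $845.83
Local income tax: $845.83 × 0.0375 = $31.72
State tax withheld: $845.83 × 0.0672 = $56.84
Federal tax withheld: $845.83 × 0.198 = $167.47
State unemployment insurance (employee share): $899.82 × 0.0056 = $5.04
Medicare: $899.82 × 0.0244 = $21.96
Social Security tax: $899.82 × 0.0537 = $48.32
Parking deduction: $20.57
Union dues: $899.82 × 0.05 = $44.99
Total deductions = $53.99 + $31.72 + $56.84 + $167.47 + $5.04 + $21.96 + $48.32 + $20.57 + $44.99 = $450.90
Net pay = $899.82 − $450.90 = $448.92

$448.92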